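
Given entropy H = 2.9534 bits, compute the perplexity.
7.7457

Perplexity is 2^H (or exp(H) for natural log).

H = 2.9534 bits
Perplexity = 2^2.9534 = 7.7457

Interpretation: The model's uncertainty is equivalent to choosing uniformly among 7.7 options.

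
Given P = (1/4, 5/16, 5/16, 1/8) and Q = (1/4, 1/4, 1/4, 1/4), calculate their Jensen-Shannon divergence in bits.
0.0203 bits

Jensen-Shannon divergence is:
JSD(P||Q) = 0.5 × D_KL(P||M) + 0.5 × D_KL(Q||M)
where M = 0.5 × (P + Q) is the mixture distribution.

M = 0.5 × (1/4, 5/16, 5/16, 1/8) + 0.5 × (1/4, 1/4, 1/4, 1/4) = (1/4, 9/32, 9/32, 3/16)

D_KL(P||M) = 0.0219 bits
D_KL(Q||M) = 0.0188 bits

JSD(P||Q) = 0.5 × 0.0219 + 0.5 × 0.0188 = 0.0203 bits

Unlike KL divergence, JSD is symmetric and bounded: 0 ≤ JSD ≤ log(2).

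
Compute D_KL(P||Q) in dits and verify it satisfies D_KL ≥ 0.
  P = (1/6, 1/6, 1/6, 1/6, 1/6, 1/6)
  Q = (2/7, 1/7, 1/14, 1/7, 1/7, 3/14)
0.0376 dits

KL divergence satisfies the Gibbs inequality: D_KL(P||Q) ≥ 0 for all distributions P, Q.

D_KL(P||Q) = Σ p(x) log(p(x)/q(x))
Term by term:
  x=0: 1/6 × log_10[(1/6)/(2/7)] = -0.0390
  x=1: 1/6 × log_10[(1/6)/(1/7)] = 0.0112
  x=2: 1/6 × log_10[(1/6)/(1/14)] = 0.0613
  x=3: 1/6 × log_10[(1/6)/(1/7)] = 0.0112
  x=4: 1/6 × log_10[(1/6)/(1/7)] = 0.0112
  x=5: 1/6 × log_10[(1/6)/(3/14)] = -0.0182
D_KL(P||Q) = 0.0376 dits

D_KL(P||Q) = 0.0376 ≥ 0 ✓

This non-negativity is a fundamental property: relative entropy cannot be negative because it measures how different Q is from P.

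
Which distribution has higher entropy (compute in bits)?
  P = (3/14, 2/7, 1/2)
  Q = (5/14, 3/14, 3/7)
Q

Computing entropies in bits:
H(P) = 1.4926
H(Q) = 1.5306

Distribution Q has higher entropy.

Intuition: The distribution closer to uniform (more spread out) has higher entropy.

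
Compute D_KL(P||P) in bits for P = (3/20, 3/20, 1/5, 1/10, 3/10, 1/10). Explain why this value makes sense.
0.0000 bits

KL divergence satisfies the Gibbs inequality: D_KL(P||Q) ≥ 0 for all distributions P, Q.

D_KL(P||Q) = Σ p(x) log(p(x)/q(x))
Each term is p(x) × log_2(p(x)/p(x)) = p(x) × log_2(1) = 0, so the sum is 0.
D_KL(P||Q) = 0.0000 bits

When P = Q, the KL divergence is exactly 0, as there is no 'divergence' between identical distributions.

This non-negativity is a fundamental property: relative entropy cannot be negative because it measures how different Q is from P.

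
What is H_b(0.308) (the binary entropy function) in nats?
0.6175 nats

The binary entropy function is:
H(p) = -p log(p) - (1-p) log(1-p)

H(0.308) = -0.308 × log_e(0.308) - 0.692 × log_e(0.692)
H(0.308) = 0.6175 nats

Note: Binary entropy is maximized at p=0.5 (H=1 bit) and minimized at p=0 or p=1 (H=0).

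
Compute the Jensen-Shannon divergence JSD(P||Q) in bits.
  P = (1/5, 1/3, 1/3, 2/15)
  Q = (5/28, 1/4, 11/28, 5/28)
0.0089 bits

Jensen-Shannon divergence is:
JSD(P||Q) = 0.5 × D_KL(P||M) + 0.5 × D_KL(Q||M)
where M = 0.5 × (P + Q) is the mixture distribution.

M = 0.5 × (1/5, 1/3, 1/3, 2/15) + 0.5 × (5/28, 1/4, 11/28, 5/28) = (0.189286, 7/24, 0.363095, 0.155952)

D_KL(P||M) = 0.0088 bits
D_KL(Q||M) = 0.0089 bits

JSD(P||Q) = 0.5 × 0.0088 + 0.5 × 0.0089 = 0.0089 bits

Unlike KL divergence, JSD is symmetric and bounded: 0 ≤ JSD ≤ log(2).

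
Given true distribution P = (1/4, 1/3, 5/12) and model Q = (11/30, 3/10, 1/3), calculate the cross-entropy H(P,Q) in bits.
1.6013 bits

Cross-entropy: H(P,Q) = -Σ p(x) log q(x)

Alternatively: H(P,Q) = H(P) + D_KL(P||Q)
H(P) = 1.5546 bits
D_KL(P||Q) = 0.0467 bits

H(P,Q) = 1.5546 + 0.0467 = 1.6013 bits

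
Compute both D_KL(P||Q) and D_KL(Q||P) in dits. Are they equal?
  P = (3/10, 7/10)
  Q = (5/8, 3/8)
D_KL(P||Q) = 0.0941, D_KL(Q||P) = 0.0976

KL divergence is not symmetric: D_KL(P||Q) ≠ D_KL(Q||P) in general.

D_KL(P||Q) = 0.0941 dits
D_KL(Q||P) = 0.0976 dits

No, they are not equal!

This asymmetry is why KL divergence is not a true distance metric.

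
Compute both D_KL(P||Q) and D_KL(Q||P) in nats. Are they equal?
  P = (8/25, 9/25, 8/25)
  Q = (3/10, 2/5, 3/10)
D_KL(P||Q) = 0.0034, D_KL(Q||P) = 0.0034

KL divergence is not symmetric: D_KL(P||Q) ≠ D_KL(Q||P) in general.

D_KL(P||Q) = 0.0034 nats
D_KL(Q||P) = 0.0034 nats

In this case they happen to be equal (to 4 decimal places).

This asymmetry is why KL divergence is not a true distance metric.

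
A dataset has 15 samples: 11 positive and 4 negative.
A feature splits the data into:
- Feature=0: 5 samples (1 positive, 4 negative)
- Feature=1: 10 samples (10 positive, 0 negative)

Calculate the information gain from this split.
0.5960 bits

Information Gain = H(Y) - H(Y|Feature)

Before split:
P(positive) = 11/15 = 0.7333
H(Y) = 0.8366 bits

After split:
Feature=0: H = 0.7219 bits (weight = 5/15)
Feature=1: H = 0.0000 bits (weight = 10/15)
H(Y|Feature) = (5/15)×0.7219 + (10/15)×0.0000 = 0.2406 bits

Information Gain = 0.8366 - 0.2406 = 0.5960 bits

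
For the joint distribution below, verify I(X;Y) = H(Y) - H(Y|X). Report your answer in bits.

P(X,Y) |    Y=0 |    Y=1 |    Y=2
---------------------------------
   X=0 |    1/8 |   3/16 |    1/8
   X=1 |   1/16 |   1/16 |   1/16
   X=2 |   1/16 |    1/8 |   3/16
I(X;Y) = 0.0359 bits

Mutual information has multiple equivalent forms:
- I(X;Y) = H(X) - H(X|Y)
- I(X;Y) = H(Y) - H(Y|X)
- I(X;Y) = H(X) + H(Y) - H(X,Y)

Computing all quantities:
H(X) = 1.5052, H(Y) = 1.5613, H(X,Y) = 3.0306
H(X|Y) = 1.4694, H(Y|X) = 1.5254

Verification:
H(X) - H(X|Y) = 1.5052 - 1.4694 = 0.0359
H(Y) - H(Y|X) = 1.5613 - 1.5254 = 0.0359
H(X) + H(Y) - H(X,Y) = 1.5052 + 1.5613 - 3.0306 = 0.0359

All forms give I(X;Y) = 0.0359 bits. ✓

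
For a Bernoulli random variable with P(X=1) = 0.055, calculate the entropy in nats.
0.2130 nats

The binary entropy function is:
H(p) = -p log(p) - (1-p) log(1-p)

H(0.055) = -0.055 × log_e(0.055) - 0.945 × log_e(0.945)
H(0.055) = 0.2130 nats

Note: Binary entropy is maximized at p=0.5 (H=1 bit) and minimized at p=0 or p=1 (H=0).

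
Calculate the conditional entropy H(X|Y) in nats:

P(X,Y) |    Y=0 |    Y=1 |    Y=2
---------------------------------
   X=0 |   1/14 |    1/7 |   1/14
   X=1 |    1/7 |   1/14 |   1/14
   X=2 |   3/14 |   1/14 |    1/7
1.0276 nats

Using the chain rule: H(X|Y) = H(X,Y) - H(Y)

First, compute H(X,Y) = 2.1066 nats

Marginal P(Y) = (3/7, 2/7, 2/7)
H(Y) = 1.0790 nats

H(X|Y) = H(X,Y) - H(Y) = 2.1066 - 1.0790 = 1.0276 nats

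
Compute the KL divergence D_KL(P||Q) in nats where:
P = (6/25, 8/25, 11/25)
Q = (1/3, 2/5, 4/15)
0.0701 nats

KL divergence: D_KL(P||Q) = Σ p(x) log(p(x)/q(x))

Computing term by term:
  x=0: 6/25 × log_e[(6/25)/(1/3)] = 6/25 × -0.3285 = -0.0788
  x=1: 8/25 × log_e[(8/25)/(2/5)] = 8/25 × -0.2231 = -0.0714
  x=2: 11/25 × log_e[(11/25)/(4/15)] = 11/25 × 0.5008 = 0.2203

D_KL(P||Q) = 0.0701 nats

Note: KL divergence is always non-negative and equals 0 iff P = Q.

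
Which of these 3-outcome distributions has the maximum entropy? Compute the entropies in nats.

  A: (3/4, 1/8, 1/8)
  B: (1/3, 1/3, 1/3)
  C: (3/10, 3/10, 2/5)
B

For a discrete distribution over n outcomes, entropy is maximized by the uniform distribution.

Computing entropies:
H(A) = 0.7356 nats
H(B) = 1.0986 nats
H(C) = 1.0889 nats

The uniform distribution (where all probabilities equal 1/3) achieves the maximum entropy of log_e(3) = 1.0986 nats.

Distribution B has the highest entropy.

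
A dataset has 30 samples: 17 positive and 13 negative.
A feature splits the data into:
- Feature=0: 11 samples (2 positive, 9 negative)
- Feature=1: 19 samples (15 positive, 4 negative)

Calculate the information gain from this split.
0.2661 bits

Information Gain = H(Y) - H(Y|Feature)

Before split:
P(positive) = 17/30 = 0.5667
H(Y) = 0.9871 bits

After split:
Feature=0: H = 0.6840 bits (weight = 11/30)
Feature=1: H = 0.7425 bits (weight = 19/30)
H(Y|Feature) = (11/30)×0.6840 + (19/30)×0.7425 = 0.7211 bits

Information Gain = 0.9871 - 0.7211 = 0.2661 bits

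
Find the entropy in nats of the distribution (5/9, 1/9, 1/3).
0.9369 nats

Shannon entropy is H(X) = -Σ p(x) log p(x).

For P = (5/9, 1/9, 1/3):
H = -5/9 × log_e(5/9) -1/9 × log_e(1/9) -1/3 × log_e(1/3)
H = 0.9369 nats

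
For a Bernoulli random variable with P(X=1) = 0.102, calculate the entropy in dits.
0.1431 dits

The binary entropy function is:
H(p) = -p log(p) - (1-p) log(1-p)

H(0.102) = -0.102 × log_10(0.102) - 0.898 × log_10(0.898)
H(0.102) = 0.1431 dits

Note: Binary entropy is maximized at p=0.5 (H=1 bit) and minimized at p=0 or p=1 (H=0).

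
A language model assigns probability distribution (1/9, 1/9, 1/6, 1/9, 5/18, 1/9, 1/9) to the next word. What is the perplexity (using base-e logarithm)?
6.5216

Perplexity is e^H (or exp(H) for natural log).

First, H = -Σ p log p = 1.8751 nats
Perplexity = e^1.8751 = 6.5216

Interpretation: The model's uncertainty is equivalent to choosing uniformly among 6.5 options.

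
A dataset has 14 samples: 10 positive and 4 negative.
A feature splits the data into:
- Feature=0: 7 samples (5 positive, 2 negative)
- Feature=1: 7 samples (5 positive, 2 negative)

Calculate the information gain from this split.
0.0000 bits

Information Gain = H(Y) - H(Y|Feature)

Before split:
P(positive) = 10/14 = 0.7143
H(Y) = 0.8631 bits

After split:
Feature=0: H = 0.8631 bits (weight = 7/14)
Feature=1: H = 0.8631 bits (weight = 7/14)
H(Y|Feature) = (7/14)×0.8631 + (7/14)×0.8631 = 0.8631 bits

Information Gain = 0.8631 - 0.8631 = 0.0000 bits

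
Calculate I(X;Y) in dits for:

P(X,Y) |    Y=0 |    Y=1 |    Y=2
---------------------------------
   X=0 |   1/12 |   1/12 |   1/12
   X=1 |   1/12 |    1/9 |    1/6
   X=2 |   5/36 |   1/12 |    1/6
0.0059 dits

Mutual information: I(X;Y) = H(X) + H(Y) - H(X,Y)

Marginals:
P(X) = (1/4, 13/36, 7/18), H(X) = 0.4698 dits
P(Y) = (11/36, 5/18, 5/12), H(Y) = 0.4703 dits

Joint entropy: H(X,Y) = 0.9341 dits

I(X;Y) = 0.4698 + 0.4703 - 0.9341 = 0.0059 dits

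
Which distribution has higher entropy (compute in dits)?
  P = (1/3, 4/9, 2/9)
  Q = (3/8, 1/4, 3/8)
Q

Computing entropies in dits:
H(P) = 0.4607
H(Q) = 0.4700

Distribution Q has higher entropy.

Intuition: The distribution closer to uniform (more spread out) has higher entropy.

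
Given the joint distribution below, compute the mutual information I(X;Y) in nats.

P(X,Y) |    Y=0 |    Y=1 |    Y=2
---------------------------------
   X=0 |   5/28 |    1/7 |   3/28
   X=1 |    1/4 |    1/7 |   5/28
0.0048 nats

Mutual information: I(X;Y) = H(X) + H(Y) - H(X,Y)

Marginals:
P(X) = (3/7, 4/7), H(X) = 0.6829 nats
P(Y) = (3/7, 2/7, 2/7), H(Y) = 1.0790 nats

Joint entropy: H(X,Y) = 1.7571 nats

I(X;Y) = 0.6829 + 1.0790 - 1.7571 = 0.0048 nats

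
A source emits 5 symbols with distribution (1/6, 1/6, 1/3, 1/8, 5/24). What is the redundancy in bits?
0.0855 bits

Redundancy measures how far a source is from maximum entropy:
R = H_max - H(X)

Maximum entropy for 5 symbols: H_max = log_2(5) = 2.3219 bits
Actual entropy: H(X) = 2.2364 bits
Redundancy: R = 2.3219 - 2.2364 = 0.0855 bits

This redundancy represents potential for compression: the source could be compressed by 0.0855 bits per symbol.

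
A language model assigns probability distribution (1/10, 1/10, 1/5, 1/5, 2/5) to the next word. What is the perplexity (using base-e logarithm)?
4.3528

Perplexity is e^H (or exp(H) for natural log).

First, H = -Σ p log p = 1.4708 nats
Perplexity = e^1.4708 = 4.3528

Interpretation: The model's uncertainty is equivalent to choosing uniformly among 4.4 options.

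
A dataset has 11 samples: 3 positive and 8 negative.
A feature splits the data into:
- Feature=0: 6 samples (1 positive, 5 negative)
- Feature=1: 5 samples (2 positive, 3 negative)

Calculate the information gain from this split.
0.0495 bits

Information Gain = H(Y) - H(Y|Feature)

Before split:
P(positive) = 3/11 = 0.2727
H(Y) = 0.8454 bits

After split:
Feature=0: H = 0.6500 bits (weight = 6/11)
Feature=1: H = 0.9710 bits (weight = 5/11)
H(Y|Feature) = (6/11)×0.6500 + (5/11)×0.9710 = 0.7959 bits

Information Gain = 0.8454 - 0.7959 = 0.0495 bits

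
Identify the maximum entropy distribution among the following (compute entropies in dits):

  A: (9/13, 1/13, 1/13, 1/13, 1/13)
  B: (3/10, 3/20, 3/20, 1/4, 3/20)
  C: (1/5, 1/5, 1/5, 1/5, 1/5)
C

For a discrete distribution over n outcomes, entropy is maximized by the uniform distribution.

Computing entropies:
H(A) = 0.4533 dits
H(B) = 0.6781 dits
H(C) = 0.6990 dits

The uniform distribution (where all probabilities equal 1/5) achieves the maximum entropy of log_10(5) = 0.6990 dits.

Distribution C has the highest entropy.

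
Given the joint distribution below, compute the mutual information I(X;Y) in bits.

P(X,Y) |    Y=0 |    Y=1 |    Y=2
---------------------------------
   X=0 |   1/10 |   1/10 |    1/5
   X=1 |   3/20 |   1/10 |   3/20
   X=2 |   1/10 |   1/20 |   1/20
0.0344 bits

Mutual information: I(X;Y) = H(X) + H(Y) - H(X,Y)

Marginals:
P(X) = (2/5, 2/5, 1/5), H(X) = 1.5219 bits
P(Y) = (7/20, 1/4, 2/5), H(Y) = 1.5589 bits

Joint entropy: H(X,Y) = 3.0464 bits

I(X;Y) = 1.5219 + 1.5589 - 3.0464 = 0.0344 bits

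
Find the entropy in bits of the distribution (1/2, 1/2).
1.0000 bits

Shannon entropy is H(X) = -Σ p(x) log p(x).

For P = (1/2, 1/2):
H = -1/2 × log_2(1/2) -1/2 × log_2(1/2)
H = 1.0000 bits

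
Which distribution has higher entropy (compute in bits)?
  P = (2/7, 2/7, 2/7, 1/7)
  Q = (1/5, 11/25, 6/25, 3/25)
P

Computing entropies in bits:
H(P) = 1.9502
H(Q) = 1.8467

Distribution P has higher entropy.

Intuition: The distribution closer to uniform (more spread out) has higher entropy.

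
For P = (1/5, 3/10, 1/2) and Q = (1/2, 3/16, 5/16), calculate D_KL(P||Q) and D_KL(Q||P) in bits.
D_KL(P||Q) = 0.2781, D_KL(Q||P) = 0.3219

KL divergence is not symmetric: D_KL(P||Q) ≠ D_KL(Q||P) in general.

D_KL(P||Q) = 0.2781 bits
D_KL(Q||P) = 0.3219 bits

No, they are not equal!

This asymmetry is why KL divergence is not a true distance metric.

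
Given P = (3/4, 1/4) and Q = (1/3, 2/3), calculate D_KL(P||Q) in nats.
0.3630 nats

KL divergence: D_KL(P||Q) = Σ p(x) log(p(x)/q(x))

Computing term by term:
  x=0: 3/4 × log_e[(3/4)/(1/3)] = 3/4 × 0.8109 = 0.6082
  x=1: 1/4 × log_e[(1/4)/(2/3)] = 1/4 × -0.9808 = -0.2452

D_KL(P||Q) = 0.3630 nats

Note: KL divergence is always non-negative and equals 0 iff P = Q.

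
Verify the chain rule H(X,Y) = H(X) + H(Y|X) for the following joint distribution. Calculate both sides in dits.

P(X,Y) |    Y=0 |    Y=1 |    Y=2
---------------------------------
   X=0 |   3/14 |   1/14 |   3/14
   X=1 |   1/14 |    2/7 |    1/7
H(X,Y) = 0.7266, H(X) = 0.3010, H(Y|X) = 0.4256 (all in dits)

Chain rule: H(X,Y) = H(X) + H(Y|X)

Left side — joint entropy directly:
H(X,Y) = -Σ p(x,y) log p(x,y) = 0.7266 dits

Right side — compute H(Y|X) from the conditional distributions:
P(X) = (1/2, 1/2), so H(X) = 0.3010 dits
H(Y|X) = Σ_x P(X=x) · H(Y|X=x):
  P(Y|X=0) = (3/7, 1/7, 3/7), H(Y|X=0) = 0.4361, weight P(X=0) = 1/2
  P(Y|X=1) = (1/7, 4/7, 2/7), H(Y|X=1) = 0.4151, weight P(X=1) = 1/2
H(Y|X) = 0.4256 dits

H(X) + H(Y|X) = 0.3010 + 0.4256 = 0.7266 dits

Both sides equal 0.7266 dits. ✓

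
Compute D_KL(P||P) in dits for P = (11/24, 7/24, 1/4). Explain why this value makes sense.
0.0000 dits

KL divergence satisfies the Gibbs inequality: D_KL(P||Q) ≥ 0 for all distributions P, Q.

D_KL(P||Q) = Σ p(x) log(p(x)/q(x))
Each term is p(x) × log_10(p(x)/p(x)) = p(x) × log_10(1) = 0, so the sum is 0.
D_KL(P||Q) = 0.0000 dits

When P = Q, the KL divergence is exactly 0, as there is no 'divergence' between identical distributions.

This non-negativity is a fundamental property: relative entropy cannot be negative because it measures how different Q is from P.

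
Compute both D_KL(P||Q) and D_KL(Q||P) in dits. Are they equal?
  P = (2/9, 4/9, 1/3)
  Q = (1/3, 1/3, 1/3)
D_KL(P||Q) = 0.0164, D_KL(Q||P) = 0.0171

KL divergence is not symmetric: D_KL(P||Q) ≠ D_KL(Q||P) in general.

D_KL(P||Q) = 0.0164 dits
D_KL(Q||P) = 0.0171 dits

No, they are not equal!

This asymmetry is why KL divergence is not a true distance metric.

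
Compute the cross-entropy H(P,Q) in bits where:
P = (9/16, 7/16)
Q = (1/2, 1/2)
1.0000 bits

Cross-entropy: H(P,Q) = -Σ p(x) log q(x)

Alternatively: H(P,Q) = H(P) + D_KL(P||Q)
H(P) = 0.9887 bits
D_KL(P||Q) = 0.0113 bits

H(P,Q) = 0.9887 + 0.0113 = 1.0000 bits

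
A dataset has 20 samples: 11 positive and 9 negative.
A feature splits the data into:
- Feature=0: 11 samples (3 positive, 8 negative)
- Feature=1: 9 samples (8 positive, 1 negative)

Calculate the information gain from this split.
0.3014 bits

Information Gain = H(Y) - H(Y|Feature)

Before split:
P(positive) = 11/20 = 0.5500
H(Y) = 0.9928 bits

After split:
Feature=0: H = 0.8454 bits (weight = 11/20)
Feature=1: H = 0.5033 bits (weight = 9/20)
H(Y|Feature) = (11/20)×0.8454 + (9/20)×0.5033 = 0.6914 bits

Information Gain = 0.9928 - 0.6914 = 0.3014 bits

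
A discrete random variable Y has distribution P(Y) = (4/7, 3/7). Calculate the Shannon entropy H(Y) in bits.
0.9852 bits

Shannon entropy is H(X) = -Σ p(x) log p(x).

For P = (4/7, 3/7):
H = -4/7 × log_2(4/7) -3/7 × log_2(3/7)
H = 0.9852 bits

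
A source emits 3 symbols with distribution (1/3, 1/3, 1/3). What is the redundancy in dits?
0.0000 dits

Redundancy measures how far a source is from maximum entropy:
R = H_max - H(X)

Maximum entropy for 3 symbols: H_max = log_10(3) = 0.4771 dits
Actual entropy: H(X) = 0.4771 dits
Redundancy: R = 0.4771 - 0.4771 = 0.0000 dits

This redundancy represents potential for compression: the source could be compressed by 0.0000 dits per symbol.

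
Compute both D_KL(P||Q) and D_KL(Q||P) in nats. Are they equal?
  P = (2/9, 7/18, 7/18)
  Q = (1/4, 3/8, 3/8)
D_KL(P||Q) = 0.0021, D_KL(Q||P) = 0.0022

KL divergence is not symmetric: D_KL(P||Q) ≠ D_KL(Q||P) in general.

D_KL(P||Q) = 0.0021 nats
D_KL(Q||P) = 0.0022 nats

No, they are not equal!

This asymmetry is why KL divergence is not a true distance metric.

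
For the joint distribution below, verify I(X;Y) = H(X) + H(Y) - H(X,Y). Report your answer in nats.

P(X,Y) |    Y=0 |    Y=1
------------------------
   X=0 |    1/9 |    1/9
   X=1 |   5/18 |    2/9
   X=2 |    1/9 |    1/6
I(X;Y) = 0.0087 nats

Mutual information has multiple equivalent forms:
- I(X;Y) = H(X) - H(X|Y)
- I(X;Y) = H(Y) - H(Y|X)
- I(X;Y) = H(X) + H(Y) - H(X,Y)

Computing all quantities:
H(X) = 1.0366, H(Y) = 0.6931, H(X,Y) = 1.7211
H(X|Y) = 1.0279, H(Y|X) = 0.6845

Verification:
H(X) - H(X|Y) = 1.0366 - 1.0279 = 0.0087
H(Y) - H(Y|X) = 0.6931 - 0.6845 = 0.0087
H(X) + H(Y) - H(X,Y) = 1.0366 + 0.6931 - 1.7211 = 0.0087

All forms give I(X;Y) = 0.0087 nats. ✓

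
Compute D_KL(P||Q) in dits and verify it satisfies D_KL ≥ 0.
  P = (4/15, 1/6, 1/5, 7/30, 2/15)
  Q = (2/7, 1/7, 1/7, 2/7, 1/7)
0.0079 dits

KL divergence satisfies the Gibbs inequality: D_KL(P||Q) ≥ 0 for all distributions P, Q.

D_KL(P||Q) = Σ p(x) log(p(x)/q(x))
Term by term:
  x=0: 4/15 × log_10[(4/15)/(2/7)] = -0.0080
  x=1: 1/6 × log_10[(1/6)/(1/7)] = 0.0112
  x=2: 1/5 × log_10[(1/5)/(1/7)] = 0.0292
  x=3: 7/30 × log_10[(7/30)/(2/7)] = -0.0205
  x=4: 2/15 × log_10[(2/15)/(1/7)] = -0.0040
D_KL(P||Q) = 0.0079 dits

D_KL(P||Q) = 0.0079 ≥ 0 ✓

This non-negativity is a fundamental property: relative entropy cannot be negative because it measures how different Q is from P.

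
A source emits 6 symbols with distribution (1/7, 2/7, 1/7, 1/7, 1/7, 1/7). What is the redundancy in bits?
0.0633 bits

Redundancy measures how far a source is from maximum entropy:
R = H_max - H(X)

Maximum entropy for 6 symbols: H_max = log_2(6) = 2.5850 bits
Actual entropy: H(X) = 2.5216 bits
Redundancy: R = 2.5850 - 2.5216 = 0.0633 bits

This redundancy represents potential for compression: the source could be compressed by 0.0633 bits per symbol.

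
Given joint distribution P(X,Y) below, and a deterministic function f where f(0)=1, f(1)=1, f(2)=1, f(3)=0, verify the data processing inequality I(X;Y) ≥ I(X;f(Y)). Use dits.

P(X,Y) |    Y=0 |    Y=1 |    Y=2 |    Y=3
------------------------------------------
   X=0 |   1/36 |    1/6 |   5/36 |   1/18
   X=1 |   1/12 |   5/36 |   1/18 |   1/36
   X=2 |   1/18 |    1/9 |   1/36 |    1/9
I(X;Y) = 0.0370, I(X;f(Y)) = 0.0173, inequality holds: 0.0370 ≥ 0.0173

Data Processing Inequality: For any Markov chain X → Y → Z, we have I(X;Y) ≥ I(X;Z).

Here Z = f(Y) is a deterministic function of Y, forming X → Y → Z.

Original I(X;Y) = 0.0370 dits

After applying f:
P(X,Z) where Z=f(Y):
- P(X,Z=0) = P(X,Y=3)
- P(X,Z=1) = P(X,Y=0) + P(X,Y=1) + P(X,Y=2)

I(X;Z) = I(X;f(Y)) = 0.0173 dits

Verification: 0.0370 ≥ 0.0173 ✓

Information cannot be created by processing; the function f can only lose information about X.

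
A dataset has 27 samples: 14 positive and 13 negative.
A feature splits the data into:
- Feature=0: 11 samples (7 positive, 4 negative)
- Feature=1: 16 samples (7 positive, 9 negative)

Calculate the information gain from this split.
0.0278 bits

Information Gain = H(Y) - H(Y|Feature)

Before split:
P(positive) = 14/27 = 0.5185
H(Y) = 0.9990 bits

After split:
Feature=0: H = 0.9457 bits (weight = 11/27)
Feature=1: H = 0.9887 bits (weight = 16/27)
H(Y|Feature) = (11/27)×0.9457 + (16/27)×0.9887 = 0.9712 bits

Information Gain = 0.9990 - 0.9712 = 0.0278 bits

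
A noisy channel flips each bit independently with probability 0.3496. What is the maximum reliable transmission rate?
0.0663 bits

For a binary symmetric channel (BSC) with error probability p:
Capacity C = 1 - H(p) bits per symbol

where H(p) = -p log₂(p) - (1-p) log₂(1-p) is the binary entropy function.

H(0.3496) = 0.9337 bits
C = 1 - 0.9337 = 0.0663 bits per symbol

This means we can reliably transmit up to 0.0663 bits of information per channel use.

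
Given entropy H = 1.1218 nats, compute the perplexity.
3.0704

Perplexity is e^H (or exp(H) for natural log).

H = 1.1218 nats
Perplexity = e^1.1218 = 3.0704

Interpretation: The model's uncertainty is equivalent to choosing uniformly among 3.1 options.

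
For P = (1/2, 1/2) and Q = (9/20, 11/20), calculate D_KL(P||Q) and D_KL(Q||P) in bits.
D_KL(P||Q) = 0.0072, D_KL(Q||P) = 0.0072

KL divergence is not symmetric: D_KL(P||Q) ≠ D_KL(Q||P) in general.

D_KL(P||Q) = 0.0072 bits
D_KL(Q||P) = 0.0072 bits

In this case they happen to be equal (to 4 decimal places).

This asymmetry is why KL divergence is not a true distance metric.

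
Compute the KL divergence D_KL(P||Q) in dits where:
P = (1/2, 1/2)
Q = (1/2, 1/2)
0.0000 dits

KL divergence: D_KL(P||Q) = Σ p(x) log(p(x)/q(x))

Computing term by term:
  x=0: 1/2 × log_10[(1/2)/(1/2)] = 1/2 × 0.0000 = 0.0000
  x=1: 1/2 × log_10[(1/2)/(1/2)] = 1/2 × 0.0000 = 0.0000

D_KL(P||Q) = 0.0000 dits

Note: KL divergence is always non-negative and equals 0 iff P = Q.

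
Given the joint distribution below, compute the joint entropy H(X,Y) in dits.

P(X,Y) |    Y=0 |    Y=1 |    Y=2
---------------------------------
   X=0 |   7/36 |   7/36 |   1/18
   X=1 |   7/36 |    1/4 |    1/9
0.7411 dits

Joint entropy is H(X,Y) = -Σ_{x,y} p(x,y) log p(x,y).

Summing over all non-zero entries:
H(X,Y) = -[7/36·log_10(7/36) + 7/36·log_10(7/36) + 1/18·log_10(1/18) + 7/36·log_10(7/36) + 1/4·log_10(1/4) + 1/9·log_10(1/9)]
H(X,Y) = 0.7411 dits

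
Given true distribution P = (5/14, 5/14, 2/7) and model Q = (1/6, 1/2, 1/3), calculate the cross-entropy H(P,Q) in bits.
1.7332 bits

Cross-entropy: H(P,Q) = -Σ p(x) log q(x)

Alternatively: H(P,Q) = H(P) + D_KL(P||Q)
H(P) = 1.5774 bits
D_KL(P||Q) = 0.1558 bits

H(P,Q) = 1.5774 + 0.1558 = 1.7332 bits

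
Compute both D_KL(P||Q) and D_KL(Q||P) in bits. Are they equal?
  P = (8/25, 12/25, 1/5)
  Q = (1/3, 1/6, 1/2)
D_KL(P||Q) = 0.4493, D_KL(Q||P) = 0.4263

KL divergence is not symmetric: D_KL(P||Q) ≠ D_KL(Q||P) in general.

D_KL(P||Q) = 0.4493 bits
D_KL(Q||P) = 0.4263 bits

No, they are not equal!

This asymmetry is why KL divergence is not a true distance metric.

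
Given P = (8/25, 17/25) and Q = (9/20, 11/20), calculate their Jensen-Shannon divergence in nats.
0.0090 nats

Jensen-Shannon divergence is:
JSD(P||Q) = 0.5 × D_KL(P||M) + 0.5 × D_KL(Q||M)
where M = 0.5 × (P + Q) is the mixture distribution.

M = 0.5 × (8/25, 17/25) + 0.5 × (9/20, 11/20) = (0.385, 0.615)

D_KL(P||M) = 0.0091 nats
D_KL(Q||M) = 0.0088 nats

JSD(P||Q) = 0.5 × 0.0091 + 0.5 × 0.0088 = 0.0090 nats

Unlike KL divergence, JSD is symmetric and bounded: 0 ≤ JSD ≤ log(2).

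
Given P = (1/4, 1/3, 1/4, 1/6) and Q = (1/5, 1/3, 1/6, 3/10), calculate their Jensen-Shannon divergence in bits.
0.0220 bits

Jensen-Shannon divergence is:
JSD(P||Q) = 0.5 × D_KL(P||M) + 0.5 × D_KL(Q||M)
where M = 0.5 × (P + Q) is the mixture distribution.

M = 0.5 × (1/4, 1/3, 1/4, 1/6) + 0.5 × (1/5, 1/3, 1/6, 3/10) = (9/40, 1/3, 5/24, 7/30)

D_KL(P||M) = 0.0229 bits
D_KL(Q||M) = 0.0211 bits

JSD(P||Q) = 0.5 × 0.0229 + 0.5 × 0.0211 = 0.0220 bits

Unlike KL divergence, JSD is symmetric and bounded: 0 ≤ JSD ≤ log(2).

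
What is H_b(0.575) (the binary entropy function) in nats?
0.6819 nats

The binary entropy function is:
H(p) = -p log(p) - (1-p) log(1-p)

H(0.575) = -0.575 × log_e(0.575) - 0.425 × log_e(0.425)
H(0.575) = 0.6819 nats

Note: Binary entropy is maximized at p=0.5 (H=1 bit) and minimized at p=0 or p=1 (H=0).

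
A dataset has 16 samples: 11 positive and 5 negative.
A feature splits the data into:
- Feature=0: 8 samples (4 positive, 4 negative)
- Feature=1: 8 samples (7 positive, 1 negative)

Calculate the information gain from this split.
0.1243 bits

Information Gain = H(Y) - H(Y|Feature)

Before split:
P(positive) = 11/16 = 0.6875
H(Y) = 0.8960 bits

After split:
Feature=0: H = 1.0000 bits (weight = 8/16)
Feature=1: H = 0.5436 bits (weight = 8/16)
H(Y|Feature) = (8/16)×1.0000 + (8/16)×0.5436 = 0.7718 bits

Information Gain = 0.8960 - 0.7718 = 0.1243 bits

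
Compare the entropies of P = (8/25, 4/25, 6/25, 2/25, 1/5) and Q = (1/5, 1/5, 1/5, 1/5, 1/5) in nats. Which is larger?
Q

Computing entropies in nats:
H(P) = 1.5243
H(Q) = 1.6094

Distribution Q has higher entropy.

Intuition: The distribution closer to uniform (more spread out) has higher entropy.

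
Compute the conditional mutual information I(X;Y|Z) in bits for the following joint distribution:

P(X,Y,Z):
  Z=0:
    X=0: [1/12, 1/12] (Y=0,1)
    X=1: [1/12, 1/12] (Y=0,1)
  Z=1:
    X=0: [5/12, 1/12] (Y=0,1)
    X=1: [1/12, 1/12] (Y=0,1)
0.0492 bits

Conditional mutual information: I(X;Y|Z) = H(X|Z) + H(Y|Z) - H(X,Y|Z)

H(Z) = 0.9183
H(X,Z) = 1.7925 → H(X|Z) = 0.8742
H(Y,Z) = 1.7925 → H(Y|Z) = 0.8742
H(X,Y,Z) = 2.6175 → H(X,Y|Z) = 1.6992

I(X;Y|Z) = 0.8742 + 0.8742 - 1.6992 = 0.0492 bits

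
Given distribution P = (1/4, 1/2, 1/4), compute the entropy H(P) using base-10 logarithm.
0.4515 dits

Shannon entropy is H(X) = -Σ p(x) log p(x).

For P = (1/4, 1/2, 1/4):
H = -1/4 × log_10(1/4) -1/2 × log_10(1/2) -1/4 × log_10(1/4)
H = 0.4515 dits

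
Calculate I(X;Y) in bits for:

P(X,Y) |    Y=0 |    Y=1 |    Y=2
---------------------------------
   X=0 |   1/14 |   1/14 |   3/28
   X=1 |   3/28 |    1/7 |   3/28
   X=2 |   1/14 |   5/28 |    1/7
0.0225 bits

Mutual information: I(X;Y) = H(X) + H(Y) - H(X,Y)

Marginals:
P(X) = (1/4, 5/14, 11/28), H(X) = 1.5601 bits
P(Y) = (1/4, 11/28, 5/14), H(Y) = 1.5601 bits

Joint entropy: H(X,Y) = 3.0976 bits

I(X;Y) = 1.5601 + 1.5601 - 3.0976 = 0.0225 bits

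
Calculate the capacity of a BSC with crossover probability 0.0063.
0.9449 bits

For a binary symmetric channel (BSC) with error probability p:
Capacity C = 1 - H(p) bits per symbol

where H(p) = -p log₂(p) - (1-p) log₂(1-p) is the binary entropy function.

H(0.0063) = 0.0551 bits
C = 1 - 0.0551 = 0.9449 bits per symbol

This means we can reliably transmit up to 0.9449 bits of information per channel use.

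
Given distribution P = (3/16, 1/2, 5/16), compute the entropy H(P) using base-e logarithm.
1.0239 nats

Shannon entropy is H(X) = -Σ p(x) log p(x).

For P = (3/16, 1/2, 5/16):
H = -3/16 × log_e(3/16) -1/2 × log_e(1/2) -5/16 × log_e(5/16)
H = 1.0239 nats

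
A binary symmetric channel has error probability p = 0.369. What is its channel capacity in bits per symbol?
0.0501 bits

For a binary symmetric channel (BSC) with error probability p:
Capacity C = 1 - H(p) bits per symbol

where H(p) = -p log₂(p) - (1-p) log₂(1-p) is the binary entropy function.

H(0.369) = 0.9499 bits
C = 1 - 0.9499 = 0.0501 bits per symbol

This means we can reliably transmit up to 0.0501 bits of information per channel use.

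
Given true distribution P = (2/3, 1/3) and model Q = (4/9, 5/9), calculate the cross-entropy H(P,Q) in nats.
0.7365 nats

Cross-entropy: H(P,Q) = -Σ p(x) log q(x)

Alternatively: H(P,Q) = H(P) + D_KL(P||Q)
H(P) = 0.6365 nats
D_KL(P||Q) = 0.1000 nats

H(P,Q) = 0.6365 + 0.1000 = 0.7365 nats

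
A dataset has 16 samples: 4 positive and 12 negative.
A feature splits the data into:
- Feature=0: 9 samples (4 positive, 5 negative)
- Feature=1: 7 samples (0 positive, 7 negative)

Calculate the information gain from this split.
0.2538 bits

Information Gain = H(Y) - H(Y|Feature)

Before split:
P(positive) = 4/16 = 0.2500
H(Y) = 0.8113 bits

After split:
Feature=0: H = 0.9911 bits (weight = 9/16)
Feature=1: H = 0.0000 bits (weight = 7/16)
H(Y|Feature) = (9/16)×0.9911 + (7/16)×0.0000 = 0.5575 bits

Information Gain = 0.8113 - 0.5575 = 0.2538 bits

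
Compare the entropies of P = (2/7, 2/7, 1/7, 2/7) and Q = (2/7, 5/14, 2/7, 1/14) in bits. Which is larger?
P

Computing entropies in bits:
H(P) = 1.9502
H(Q) = 1.8352

Distribution P has higher entropy.

Intuition: The distribution closer to uniform (more spread out) has higher entropy.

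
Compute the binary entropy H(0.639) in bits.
0.9435 bits

The binary entropy function is:
H(p) = -p log(p) - (1-p) log(1-p)

H(0.639) = -0.639 × log_2(0.639) - 0.361 × log_2(0.361)
H(0.639) = 0.9435 bits

Note: Binary entropy is maximized at p=0.5 (H=1 bit) and minimized at p=0 or p=1 (H=0).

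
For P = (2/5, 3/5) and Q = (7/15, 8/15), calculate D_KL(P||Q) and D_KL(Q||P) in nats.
D_KL(P||Q) = 0.0090, D_KL(Q||P) = 0.0091

KL divergence is not symmetric: D_KL(P||Q) ≠ D_KL(Q||P) in general.

D_KL(P||Q) = 0.0090 nats
D_KL(Q||P) = 0.0091 nats

No, they are not equal!

This asymmetry is why KL divergence is not a true distance metric.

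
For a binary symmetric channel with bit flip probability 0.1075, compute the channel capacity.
0.5077 bits

For a binary symmetric channel (BSC) with error probability p:
Capacity C = 1 - H(p) bits per symbol

where H(p) = -p log₂(p) - (1-p) log₂(1-p) is the binary entropy function.

H(0.1075) = 0.4923 bits
C = 1 - 0.4923 = 0.5077 bits per symbol

This means we can reliably transmit up to 0.5077 bits of information per channel use.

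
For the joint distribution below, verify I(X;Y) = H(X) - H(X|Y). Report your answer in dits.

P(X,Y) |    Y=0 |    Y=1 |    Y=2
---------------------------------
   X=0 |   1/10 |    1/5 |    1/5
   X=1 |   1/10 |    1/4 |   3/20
I(X;Y) = 0.0028 dits

Mutual information has multiple equivalent forms:
- I(X;Y) = H(X) - H(X|Y)
- I(X;Y) = H(Y) - H(Y|X)
- I(X;Y) = H(X) + H(Y) - H(X,Y)

Computing all quantities:
H(X) = 0.3010, H(Y) = 0.4554, H(X,Y) = 0.7537
H(X|Y) = 0.2983, H(Y|X) = 0.4527

Verification:
H(X) - H(X|Y) = 0.3010 - 0.2983 = 0.0028
H(Y) - H(Y|X) = 0.4554 - 0.4527 = 0.0028
H(X) + H(Y) - H(X,Y) = 0.3010 + 0.4554 - 0.7537 = 0.0028

All forms give I(X;Y) = 0.0028 dits. ✓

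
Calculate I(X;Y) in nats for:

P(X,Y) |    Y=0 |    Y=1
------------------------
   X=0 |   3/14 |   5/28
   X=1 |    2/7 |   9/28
0.0027 nats

Mutual information: I(X;Y) = H(X) + H(Y) - H(X,Y)

Marginals:
P(X) = (11/28, 17/28), H(X) = 0.6700 nats
P(Y) = (1/2, 1/2), H(Y) = 0.6931 nats

Joint entropy: H(X,Y) = 1.3605 nats

I(X;Y) = 0.6700 + 0.6931 - 1.3605 = 0.0027 nats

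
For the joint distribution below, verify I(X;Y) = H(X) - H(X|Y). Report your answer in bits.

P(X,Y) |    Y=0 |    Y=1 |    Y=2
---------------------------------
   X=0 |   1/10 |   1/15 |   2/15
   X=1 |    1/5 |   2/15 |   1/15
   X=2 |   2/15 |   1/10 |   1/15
I(X;Y) = 0.0504 bits

Mutual information has multiple equivalent forms:
- I(X;Y) = H(X) - H(X|Y)
- I(X;Y) = H(Y) - H(Y|X)
- I(X;Y) = H(X) + H(Y) - H(X,Y)

Computing all quantities:
H(X) = 1.5710, H(Y) = 1.5524, H(X,Y) = 3.0729
H(X|Y) = 1.5205, H(Y|X) = 1.5020

Verification:
H(X) - H(X|Y) = 1.5710 - 1.5205 = 0.0504
H(Y) - H(Y|X) = 1.5524 - 1.5020 = 0.0504
H(X) + H(Y) - H(X,Y) = 1.5710 + 1.5524 - 3.0729 = 0.0504

All forms give I(X;Y) = 0.0504 bits. ✓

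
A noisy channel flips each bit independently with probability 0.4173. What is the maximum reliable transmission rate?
0.0198 bits

For a binary symmetric channel (BSC) with error probability p:
Capacity C = 1 - H(p) bits per symbol

where H(p) = -p log₂(p) - (1-p) log₂(1-p) is the binary entropy function.

H(0.4173) = 0.9802 bits
C = 1 - 0.9802 = 0.0198 bits per symbol

This means we can reliably transmit up to 0.0198 bits of information per channel use.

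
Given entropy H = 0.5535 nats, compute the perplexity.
1.7393

Perplexity is e^H (or exp(H) for natural log).

H = 0.5535 nats
Perplexity = e^0.5535 = 1.7393

Interpretation: The model's uncertainty is equivalent to choosing uniformly among 1.7 options.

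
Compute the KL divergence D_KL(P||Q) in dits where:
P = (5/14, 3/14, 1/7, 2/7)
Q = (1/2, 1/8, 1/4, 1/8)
0.0658 dits

KL divergence: D_KL(P||Q) = Σ p(x) log(p(x)/q(x))

Computing term by term:
  x=0: 5/14 × log_10[(5/14)/(1/2)] = 5/14 × -0.1461 = -0.0522
  x=1: 3/14 × log_10[(3/14)/(1/8)] = 3/14 × 0.2341 = 0.0502
  x=2: 1/7 × log_10[(1/7)/(1/4)] = 1/7 × -0.2430 = -0.0347
  x=3: 2/7 × log_10[(2/7)/(1/8)] = 2/7 × 0.3590 = 0.1026

D_KL(P||Q) = 0.0658 dits

Note: KL divergence is always non-negative and equals 0 iff P = Q.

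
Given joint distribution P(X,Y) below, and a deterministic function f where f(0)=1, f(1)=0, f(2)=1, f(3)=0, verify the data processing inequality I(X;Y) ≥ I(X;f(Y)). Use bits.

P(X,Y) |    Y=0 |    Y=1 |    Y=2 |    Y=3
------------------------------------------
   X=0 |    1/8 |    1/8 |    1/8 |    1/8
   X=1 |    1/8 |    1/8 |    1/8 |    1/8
I(X;Y) = 0.0000, I(X;f(Y)) = 0.0000, inequality holds: 0.0000 ≥ 0.0000

Data Processing Inequality: For any Markov chain X → Y → Z, we have I(X;Y) ≥ I(X;Z).

Here Z = f(Y) is a deterministic function of Y, forming X → Y → Z.

Original I(X;Y) = 0.0000 bits

After applying f:
P(X,Z) where Z=f(Y):
- P(X,Z=0) = P(X,Y=1) + P(X,Y=3)
- P(X,Z=1) = P(X,Y=0) + P(X,Y=2)

I(X;Z) = I(X;f(Y)) = 0.0000 bits

Verification: 0.0000 ≥ 0.0000 ✓

Information cannot be created by processing; the function f can only lose information about X.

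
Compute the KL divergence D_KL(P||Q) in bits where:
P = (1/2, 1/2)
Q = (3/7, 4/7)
0.0149 bits

KL divergence: D_KL(P||Q) = Σ p(x) log(p(x)/q(x))

Computing term by term:
  x=0: 1/2 × log_2[(1/2)/(3/7)] = 1/2 × 0.2224 = 0.1112
  x=1: 1/2 × log_2[(1/2)/(4/7)] = 1/2 × -0.1926 = -0.0963

D_KL(P||Q) = 0.0149 bits

Note: KL divergence is always non-negative and equals 0 iff P = Q.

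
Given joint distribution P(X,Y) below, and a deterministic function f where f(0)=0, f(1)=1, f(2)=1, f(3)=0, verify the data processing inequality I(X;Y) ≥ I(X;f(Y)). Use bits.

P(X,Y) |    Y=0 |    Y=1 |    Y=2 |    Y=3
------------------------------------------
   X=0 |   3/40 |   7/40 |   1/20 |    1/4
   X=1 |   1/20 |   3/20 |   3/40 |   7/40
I(X;Y) = 0.0110, I(X;f(Y)) = 0.0060, inequality holds: 0.0110 ≥ 0.0060

Data Processing Inequality: For any Markov chain X → Y → Z, we have I(X;Y) ≥ I(X;Z).

Here Z = f(Y) is a deterministic function of Y, forming X → Y → Z.

Original I(X;Y) = 0.0110 bits

After applying f:
P(X,Z) where Z=f(Y):
- P(X,Z=0) = P(X,Y=0) + P(X,Y=3)
- P(X,Z=1) = P(X,Y=1) + P(X,Y=2)

I(X;Z) = I(X;f(Y)) = 0.0060 bits

Verification: 0.0110 ≥ 0.0060 ✓

Information cannot be created by processing; the function f can only lose information about X.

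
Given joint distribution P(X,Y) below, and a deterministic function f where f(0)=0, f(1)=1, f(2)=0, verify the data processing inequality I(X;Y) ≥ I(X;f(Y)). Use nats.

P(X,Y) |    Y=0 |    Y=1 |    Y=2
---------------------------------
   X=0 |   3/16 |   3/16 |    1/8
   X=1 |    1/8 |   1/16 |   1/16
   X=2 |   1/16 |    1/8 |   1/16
I(X;Y) = 0.0212, I(X;f(Y)) = 0.0169, inequality holds: 0.0212 ≥ 0.0169

Data Processing Inequality: For any Markov chain X → Y → Z, we have I(X;Y) ≥ I(X;Z).

Here Z = f(Y) is a deterministic function of Y, forming X → Y → Z.

Original I(X;Y) = 0.0212 nats

After applying f:
P(X,Z) where Z=f(Y):
- P(X,Z=0) = P(X,Y=0) + P(X,Y=2)
- P(X,Z=1) = P(X,Y=1)

I(X;Z) = I(X;f(Y)) = 0.0169 nats

Verification: 0.0212 ≥ 0.0169 ✓

Information cannot be created by processing; the function f can only lose information about X.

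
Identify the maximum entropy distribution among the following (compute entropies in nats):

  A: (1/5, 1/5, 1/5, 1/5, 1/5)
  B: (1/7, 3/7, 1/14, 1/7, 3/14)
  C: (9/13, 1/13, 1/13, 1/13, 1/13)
A

For a discrete distribution over n outcomes, entropy is maximized by the uniform distribution.

Computing entropies:
H(A) = 1.6094 nats
H(B) = 1.4377 nats
H(C) = 1.0438 nats

The uniform distribution (where all probabilities equal 1/5) achieves the maximum entropy of log_e(5) = 1.6094 nats.

Distribution A has the highest entropy.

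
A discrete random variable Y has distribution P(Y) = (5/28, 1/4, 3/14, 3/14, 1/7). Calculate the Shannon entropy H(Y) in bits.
2.2973 bits

Shannon entropy is H(X) = -Σ p(x) log p(x).

For P = (5/28, 1/4, 3/14, 3/14, 1/7):
H = -5/28 × log_2(5/28) -1/4 × log_2(1/4) -3/14 × log_2(3/14) -3/14 × log_2(3/14) -1/7 × log_2(1/7)
H = 2.2973 bits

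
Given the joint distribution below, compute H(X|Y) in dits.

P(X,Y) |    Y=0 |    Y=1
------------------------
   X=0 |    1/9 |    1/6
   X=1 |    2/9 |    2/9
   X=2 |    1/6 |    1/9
0.4607 dits

Using the chain rule: H(X|Y) = H(X,Y) - H(Y)

First, compute H(X,Y) = 0.7618 dits

Marginal P(Y) = (1/2, 1/2)
H(Y) = 0.3010 dits

H(X|Y) = H(X,Y) - H(Y) = 0.7618 - 0.3010 = 0.4607 dits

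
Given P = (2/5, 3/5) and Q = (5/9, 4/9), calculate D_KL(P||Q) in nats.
0.0487 nats

KL divergence: D_KL(P||Q) = Σ p(x) log(p(x)/q(x))

Computing term by term:
  x=0: 2/5 × log_e[(2/5)/(5/9)] = 2/5 × -0.3285 = -0.1314
  x=1: 3/5 × log_e[(3/5)/(4/9)] = 3/5 × 0.3001 = 0.1801

D_KL(P||Q) = 0.0487 nats

Note: KL divergence is always non-negative and equals 0 iff P = Q.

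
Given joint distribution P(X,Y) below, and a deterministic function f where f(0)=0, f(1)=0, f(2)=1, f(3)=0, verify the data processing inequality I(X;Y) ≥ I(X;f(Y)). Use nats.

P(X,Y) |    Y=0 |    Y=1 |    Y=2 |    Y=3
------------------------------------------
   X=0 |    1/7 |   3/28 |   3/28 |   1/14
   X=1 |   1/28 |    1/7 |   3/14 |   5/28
I(X;Y) = 0.0687, I(X;f(Y)) = 0.0089, inequality holds: 0.0687 ≥ 0.0089

Data Processing Inequality: For any Markov chain X → Y → Z, we have I(X;Y) ≥ I(X;Z).

Here Z = f(Y) is a deterministic function of Y, forming X → Y → Z.

Original I(X;Y) = 0.0687 nats

After applying f:
P(X,Z) where Z=f(Y):
- P(X,Z=0) = P(X,Y=0) + P(X,Y=1) + P(X,Y=3)
- P(X,Z=1) = P(X,Y=2)

I(X;Z) = I(X;f(Y)) = 0.0089 nats

Verification: 0.0687 ≥ 0.0089 ✓

Information cannot be created by processing; the function f can only lose information about X.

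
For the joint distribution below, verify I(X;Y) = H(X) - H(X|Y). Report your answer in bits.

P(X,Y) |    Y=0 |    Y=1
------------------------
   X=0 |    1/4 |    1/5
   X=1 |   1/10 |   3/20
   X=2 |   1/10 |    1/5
I(X;Y) = 0.0286 bits

Mutual information has multiple equivalent forms:
- I(X;Y) = H(X) - H(X|Y)
- I(X;Y) = H(Y) - H(Y|X)
- I(X;Y) = H(X) + H(Y) - H(X,Y)

Computing all quantities:
H(X) = 1.5395, H(Y) = 0.9928, H(X,Y) = 2.5037
H(X|Y) = 1.5109, H(Y|X) = 0.9642

Verification:
H(X) - H(X|Y) = 1.5395 - 1.5109 = 0.0286
H(Y) - H(Y|X) = 0.9928 - 0.9642 = 0.0286
H(X) + H(Y) - H(X,Y) = 1.5395 + 0.9928 - 2.5037 = 0.0286

All forms give I(X;Y) = 0.0286 bits. ✓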